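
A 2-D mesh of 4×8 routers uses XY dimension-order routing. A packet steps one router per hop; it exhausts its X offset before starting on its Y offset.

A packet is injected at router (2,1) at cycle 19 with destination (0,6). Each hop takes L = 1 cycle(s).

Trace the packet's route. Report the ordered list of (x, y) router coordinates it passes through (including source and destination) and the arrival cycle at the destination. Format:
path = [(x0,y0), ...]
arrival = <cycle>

path = [(2,1), (1,1), (0,1), (0,2), (0,3), (0,4), (0,5), (0,6)]
arrival = 26

#0 — 2,1 | c19
#1 — 1,1 | c20 | W
#2 — 0,1 | c21 | W
#3 — 0,2 | c22 | N
#4 — 0,3 | c23 | N
#5 — 0,4 | c24 | N
#6 — 0,5 | c25 | N
#7 — 0,6 | c26 | N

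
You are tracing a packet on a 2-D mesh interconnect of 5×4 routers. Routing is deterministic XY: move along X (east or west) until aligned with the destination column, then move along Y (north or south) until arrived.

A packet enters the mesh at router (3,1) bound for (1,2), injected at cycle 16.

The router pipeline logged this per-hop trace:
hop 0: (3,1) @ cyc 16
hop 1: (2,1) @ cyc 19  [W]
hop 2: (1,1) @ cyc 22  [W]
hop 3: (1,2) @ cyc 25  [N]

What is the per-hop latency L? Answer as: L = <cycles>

L = 3

cyc[1] − cyc[0] = 19 − 16 = 3.
Per-hop latency L = Δcyc = 3.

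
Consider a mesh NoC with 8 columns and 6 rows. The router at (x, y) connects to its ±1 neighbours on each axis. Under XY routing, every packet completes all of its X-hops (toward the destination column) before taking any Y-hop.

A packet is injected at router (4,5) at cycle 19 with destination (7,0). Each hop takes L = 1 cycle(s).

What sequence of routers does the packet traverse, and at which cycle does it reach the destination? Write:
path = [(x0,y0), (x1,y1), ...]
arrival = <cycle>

t=19: at (4,5)
t=20: at (5,5) after E
t=21: at (6,5) after E
t=22: at (7,5) after E
t=23: at (7,4) after S
t=24: at (7,3) after S
t=25: at (7,2) after S
t=26: at (7,1) after S
t=27: at (7,0) after S

path = [(4,5), (5,5), (6,5), (7,5), (7,4), (7,3), (7,2), (7,1), (7,0)]
arrival = 27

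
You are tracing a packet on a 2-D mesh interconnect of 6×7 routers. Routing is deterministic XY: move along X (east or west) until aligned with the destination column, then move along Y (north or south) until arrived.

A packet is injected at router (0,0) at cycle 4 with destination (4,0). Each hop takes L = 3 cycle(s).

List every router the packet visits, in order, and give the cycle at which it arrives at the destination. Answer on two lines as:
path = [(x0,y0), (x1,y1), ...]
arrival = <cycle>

src (0,0)  cyc=4
E→(1,0)  cyc=7
E→(2,0)  cyc=10
E→(3,0)  cyc=13
E→(4,0)  cyc=16

path = [(0,0), (1,0), (2,0), (3,0), (4,0)]
arrival = 16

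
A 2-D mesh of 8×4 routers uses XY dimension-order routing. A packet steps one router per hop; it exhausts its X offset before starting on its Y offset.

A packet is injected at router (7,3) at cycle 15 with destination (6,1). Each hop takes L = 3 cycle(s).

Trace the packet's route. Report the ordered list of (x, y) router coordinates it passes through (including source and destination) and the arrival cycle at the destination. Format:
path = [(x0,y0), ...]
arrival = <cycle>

src (7,3)  cyc=15
W→(6,3)  cyc=18
S→(6,2)  cyc=21
S→(6,1)  cyc=24

path = [(7,3), (6,3), (6,2), (6,1)]
arrival = 24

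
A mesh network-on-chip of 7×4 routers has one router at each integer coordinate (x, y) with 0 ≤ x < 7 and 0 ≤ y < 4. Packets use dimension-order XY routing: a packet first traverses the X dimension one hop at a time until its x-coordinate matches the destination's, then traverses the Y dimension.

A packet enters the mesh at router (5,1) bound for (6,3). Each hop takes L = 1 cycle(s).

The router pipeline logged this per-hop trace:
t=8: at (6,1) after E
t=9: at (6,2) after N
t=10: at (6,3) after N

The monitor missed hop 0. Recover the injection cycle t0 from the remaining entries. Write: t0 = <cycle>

t0 = 7

cyc[1] = 8 and cyc[k] = t0 + k·L for every k.
So t0 = 8 − 1·1 = 7.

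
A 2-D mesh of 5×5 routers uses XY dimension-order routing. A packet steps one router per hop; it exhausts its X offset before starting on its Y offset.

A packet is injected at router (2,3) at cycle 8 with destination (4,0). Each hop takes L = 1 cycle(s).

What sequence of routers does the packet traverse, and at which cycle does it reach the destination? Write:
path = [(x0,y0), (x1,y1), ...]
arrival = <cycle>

#0 — 2,3 | c8
#1 — 3,3 | c9 | E
#2 — 4,3 | c10 | E
#3 — 4,2 | c11 | S
#4 — 4,1 | c12 | S
#5 — 4,0 | c13 | S

path = [(2,3), (3,3), (4,3), (4,2), (4,1), (4,0)]
arrival = 13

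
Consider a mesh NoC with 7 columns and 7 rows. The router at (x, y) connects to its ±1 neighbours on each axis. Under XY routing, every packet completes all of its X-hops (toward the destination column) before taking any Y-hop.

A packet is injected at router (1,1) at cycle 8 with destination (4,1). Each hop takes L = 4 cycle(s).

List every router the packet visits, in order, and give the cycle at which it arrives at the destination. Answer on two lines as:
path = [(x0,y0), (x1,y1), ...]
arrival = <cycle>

path = [(1,1), (2,1), (3,1), (4,1)]
arrival = 20

src (1,1)  cyc=8
E→(2,1)  cyc=12
E→(3,1)  cyc=16
E→(4,1)  cyc=20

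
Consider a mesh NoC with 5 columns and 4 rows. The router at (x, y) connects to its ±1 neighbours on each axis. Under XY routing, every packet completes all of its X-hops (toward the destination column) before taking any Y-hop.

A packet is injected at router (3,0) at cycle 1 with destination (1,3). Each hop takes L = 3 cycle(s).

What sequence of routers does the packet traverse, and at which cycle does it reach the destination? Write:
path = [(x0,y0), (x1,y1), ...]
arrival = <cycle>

hop 0: (3,0) @ cyc 1
hop 1: (2,0) @ cyc 4  [W]
hop 2: (1,0) @ cyc 7  [W]
hop 3: (1,1) @ cyc 10  [N]
hop 4: (1,2) @ cyc 13  [N]
hop 5: (1,3) @ cyc 16  [N]

path = [(3,0), (2,0), (1,0), (1,1), (1,2), (1,3)]
arrival = 16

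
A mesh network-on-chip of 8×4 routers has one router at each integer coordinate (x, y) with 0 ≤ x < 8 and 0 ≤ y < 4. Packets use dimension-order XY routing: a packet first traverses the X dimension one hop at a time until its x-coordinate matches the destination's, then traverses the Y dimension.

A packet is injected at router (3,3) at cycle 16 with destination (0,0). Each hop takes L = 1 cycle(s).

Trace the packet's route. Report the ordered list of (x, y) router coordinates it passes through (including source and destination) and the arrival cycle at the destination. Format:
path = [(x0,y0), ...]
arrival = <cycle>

#0 — 3,3 | c16
#1 — 2,3 | c17 | W
#2 — 1,3 | c18 | W
#3 — 0,3 | c19 | W
#4 — 0,2 | c20 | S
#5 — 0,1 | c21 | S
#6 — 0,0 | c22 | S

path = [(3,3), (2,3), (1,3), (0,3), (0,2), (0,1), (0,0)]
arrival = 22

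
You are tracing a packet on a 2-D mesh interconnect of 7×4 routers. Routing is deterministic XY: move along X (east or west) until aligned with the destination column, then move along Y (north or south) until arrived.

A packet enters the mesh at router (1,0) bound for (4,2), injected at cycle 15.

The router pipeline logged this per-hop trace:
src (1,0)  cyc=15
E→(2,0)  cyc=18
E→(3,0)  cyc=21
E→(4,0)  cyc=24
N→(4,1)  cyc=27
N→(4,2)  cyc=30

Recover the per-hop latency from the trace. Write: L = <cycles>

L = 3

cyc[1] − cyc[0] = 18 − 15 = 3.
One hop costs L cycles, so L = 3.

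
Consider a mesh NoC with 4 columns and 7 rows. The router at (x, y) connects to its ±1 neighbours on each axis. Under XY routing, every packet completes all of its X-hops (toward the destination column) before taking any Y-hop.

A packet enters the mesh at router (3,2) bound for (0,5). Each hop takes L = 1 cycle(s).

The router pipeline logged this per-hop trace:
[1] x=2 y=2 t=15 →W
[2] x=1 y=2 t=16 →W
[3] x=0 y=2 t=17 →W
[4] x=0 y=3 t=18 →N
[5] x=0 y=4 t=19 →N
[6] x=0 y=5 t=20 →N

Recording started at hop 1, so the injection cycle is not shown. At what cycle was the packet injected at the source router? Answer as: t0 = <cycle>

t0 = 14

At hop 1 the cycle is 15; in general cyc_k = t0 + kL.
t0 = cyc[1] − L = 15 − 1 = 14.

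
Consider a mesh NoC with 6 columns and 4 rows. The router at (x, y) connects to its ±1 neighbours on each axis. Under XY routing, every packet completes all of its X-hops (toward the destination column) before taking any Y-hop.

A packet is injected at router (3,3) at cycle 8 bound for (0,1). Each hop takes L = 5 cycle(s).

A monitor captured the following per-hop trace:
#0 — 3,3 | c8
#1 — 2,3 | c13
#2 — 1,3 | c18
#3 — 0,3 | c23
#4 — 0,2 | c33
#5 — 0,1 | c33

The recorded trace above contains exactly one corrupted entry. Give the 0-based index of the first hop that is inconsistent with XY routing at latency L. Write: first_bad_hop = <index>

  1: Δx=-1 Δy=+0 Δt=5 [ok]
  2: Δx=-1 Δy=+0 Δt=5 [ok]
  3: Δx=-1 Δy=+0 Δt=5 [ok]
  4: Δx=+0 Δy=-1 Δt=10 [BAD: Δcyc=10≠L]

first_bad_hop = 4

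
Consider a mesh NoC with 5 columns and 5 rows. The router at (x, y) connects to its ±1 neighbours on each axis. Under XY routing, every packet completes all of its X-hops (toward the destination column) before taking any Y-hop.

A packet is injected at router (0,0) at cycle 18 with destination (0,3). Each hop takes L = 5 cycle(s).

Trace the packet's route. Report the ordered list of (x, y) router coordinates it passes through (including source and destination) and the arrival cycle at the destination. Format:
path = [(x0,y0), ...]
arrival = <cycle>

path = [(0,0), (0,1), (0,2), (0,3)]
arrival = 33

t=18: at (0,0)
t=23: at (0,1) after N
t=28: at (0,2) after N
t=33: at (0,3) after N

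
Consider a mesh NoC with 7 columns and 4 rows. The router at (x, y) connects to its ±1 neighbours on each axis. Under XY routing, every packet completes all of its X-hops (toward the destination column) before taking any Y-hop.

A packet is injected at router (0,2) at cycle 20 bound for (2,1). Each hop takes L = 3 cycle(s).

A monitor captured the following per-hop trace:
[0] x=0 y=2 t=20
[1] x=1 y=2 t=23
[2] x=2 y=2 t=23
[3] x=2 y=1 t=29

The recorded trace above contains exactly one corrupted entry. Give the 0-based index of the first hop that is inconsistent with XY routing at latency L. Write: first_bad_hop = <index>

check 1→ d=(1,0) cyc+3: ok
check 2→ d=(1,0) cyc+0: BAD: Δcyc=0≠L

first_bad_hop = 2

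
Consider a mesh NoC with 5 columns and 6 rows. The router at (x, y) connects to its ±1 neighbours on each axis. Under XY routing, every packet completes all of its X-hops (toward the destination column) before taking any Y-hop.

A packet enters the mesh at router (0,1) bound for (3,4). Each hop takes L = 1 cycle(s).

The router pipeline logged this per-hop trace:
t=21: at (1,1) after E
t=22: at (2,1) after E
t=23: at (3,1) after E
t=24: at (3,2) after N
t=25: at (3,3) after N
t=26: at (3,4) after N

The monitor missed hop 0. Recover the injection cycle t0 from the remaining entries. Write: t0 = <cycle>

The first recorded entry is hop 1 at cycle 21.
Therefore t0 = 21 − L = 20.

t0 = 20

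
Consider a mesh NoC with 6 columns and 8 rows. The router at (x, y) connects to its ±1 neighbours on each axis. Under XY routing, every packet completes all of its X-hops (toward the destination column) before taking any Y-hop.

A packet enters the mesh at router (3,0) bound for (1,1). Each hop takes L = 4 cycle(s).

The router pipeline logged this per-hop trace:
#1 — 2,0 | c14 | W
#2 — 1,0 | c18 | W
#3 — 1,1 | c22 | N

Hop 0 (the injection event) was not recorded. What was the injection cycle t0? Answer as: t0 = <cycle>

cyc[1] = 14 and cyc[k] = t0 + k·L for every k.
So t0 = 14 − 1·4 = 10.

t0 = 10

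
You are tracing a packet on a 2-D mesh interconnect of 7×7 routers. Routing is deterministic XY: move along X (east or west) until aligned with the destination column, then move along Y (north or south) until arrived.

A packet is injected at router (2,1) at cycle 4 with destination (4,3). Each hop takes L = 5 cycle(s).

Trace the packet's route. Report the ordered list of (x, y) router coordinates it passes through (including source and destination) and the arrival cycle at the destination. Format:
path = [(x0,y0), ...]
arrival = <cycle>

  0. router=(2,1) cycle=4 (inject)
  1. router=(3,1) cycle=9 dir=E
  2. router=(4,1) cycle=14 dir=E
  3. router=(4,2) cycle=19 dir=N
  4. router=(4,3) cycle=24 dir=N

path = [(2,1), (3,1), (4,1), (4,2), (4,3)]
arrival = 24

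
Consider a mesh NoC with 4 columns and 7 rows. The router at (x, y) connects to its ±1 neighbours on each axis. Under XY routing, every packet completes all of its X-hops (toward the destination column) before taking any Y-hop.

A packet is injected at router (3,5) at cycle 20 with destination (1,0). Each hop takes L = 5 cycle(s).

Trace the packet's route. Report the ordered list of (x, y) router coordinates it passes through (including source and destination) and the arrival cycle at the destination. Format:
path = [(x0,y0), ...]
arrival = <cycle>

src (3,5)  cyc=20
W→(2,5)  cyc=25
W→(1,5)  cyc=30
S→(1,4)  cyc=35
S→(1,3)  cyc=40
S→(1,2)  cyc=45
S→(1,1)  cyc=50
S→(1,0)  cyc=55

path = [(3,5), (2,5), (1,5), (1,4), (1,3), (1,2), (1,1), (1,0)]
arrival = 55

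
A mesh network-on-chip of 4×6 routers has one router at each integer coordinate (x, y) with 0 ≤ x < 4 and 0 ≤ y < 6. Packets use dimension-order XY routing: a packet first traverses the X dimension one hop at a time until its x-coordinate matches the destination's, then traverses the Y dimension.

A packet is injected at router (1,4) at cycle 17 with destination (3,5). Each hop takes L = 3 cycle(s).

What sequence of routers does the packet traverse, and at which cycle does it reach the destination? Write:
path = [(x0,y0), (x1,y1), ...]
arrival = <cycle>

path = [(1,4), (2,4), (3,4), (3,5)]
arrival = 26

[0] x=1 y=4 t=17
[1] x=2 y=4 t=20 →E
[2] x=3 y=4 t=23 →E
[3] x=3 y=5 t=26 →N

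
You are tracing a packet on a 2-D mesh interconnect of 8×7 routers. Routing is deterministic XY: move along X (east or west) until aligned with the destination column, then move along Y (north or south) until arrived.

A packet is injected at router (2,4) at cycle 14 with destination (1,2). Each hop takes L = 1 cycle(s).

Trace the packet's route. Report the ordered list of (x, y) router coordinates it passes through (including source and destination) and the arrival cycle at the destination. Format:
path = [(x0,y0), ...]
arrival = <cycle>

hop 0: (2,4) @ cyc 14
hop 1: (1,4) @ cyc 15  [W]
hop 2: (1,3) @ cyc 16  [S]
hop 3: (1,2) @ cyc 17  [S]

path = [(2,4), (1,4), (1,3), (1,2)]
arrival = 17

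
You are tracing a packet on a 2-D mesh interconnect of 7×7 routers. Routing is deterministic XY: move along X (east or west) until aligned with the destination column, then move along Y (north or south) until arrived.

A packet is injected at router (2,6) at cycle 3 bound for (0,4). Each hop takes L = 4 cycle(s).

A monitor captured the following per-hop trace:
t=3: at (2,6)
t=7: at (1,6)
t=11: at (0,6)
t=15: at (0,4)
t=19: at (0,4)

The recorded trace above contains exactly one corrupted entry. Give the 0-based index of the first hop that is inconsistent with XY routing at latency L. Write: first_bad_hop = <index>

hop 1: step (-1,+0), +4 cyc — ok
hop 2: step (-1,+0), +4 cyc — ok
hop 3: step (+0,-2), +4 cyc — BAD: non-unit step

first_bad_hop = 3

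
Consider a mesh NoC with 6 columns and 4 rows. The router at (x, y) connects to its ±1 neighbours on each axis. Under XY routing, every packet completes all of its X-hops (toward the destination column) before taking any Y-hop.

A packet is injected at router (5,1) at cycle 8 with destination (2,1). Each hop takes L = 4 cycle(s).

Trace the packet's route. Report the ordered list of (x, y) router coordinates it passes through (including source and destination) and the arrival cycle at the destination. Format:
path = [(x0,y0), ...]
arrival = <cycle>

t=8: at (5,1)
t=12: at (4,1) after W
t=16: at (3,1) after W
t=20: at (2,1) after W

path = [(5,1), (4,1), (3,1), (2,1)]
arrival = 20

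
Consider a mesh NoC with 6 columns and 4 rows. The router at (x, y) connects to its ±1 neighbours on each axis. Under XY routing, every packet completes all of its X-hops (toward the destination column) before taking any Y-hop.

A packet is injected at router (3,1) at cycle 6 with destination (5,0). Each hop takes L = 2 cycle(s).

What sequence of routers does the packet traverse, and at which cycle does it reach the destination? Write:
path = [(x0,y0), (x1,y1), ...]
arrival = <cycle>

hop 0: (3,1) @ cyc 6
hop 1: (4,1) @ cyc 8  [E]
hop 2: (5,1) @ cyc 10  [E]
hop 3: (5,0) @ cyc 12  [S]

path = [(3,1), (4,1), (5,1), (5,0)]
arrival = 12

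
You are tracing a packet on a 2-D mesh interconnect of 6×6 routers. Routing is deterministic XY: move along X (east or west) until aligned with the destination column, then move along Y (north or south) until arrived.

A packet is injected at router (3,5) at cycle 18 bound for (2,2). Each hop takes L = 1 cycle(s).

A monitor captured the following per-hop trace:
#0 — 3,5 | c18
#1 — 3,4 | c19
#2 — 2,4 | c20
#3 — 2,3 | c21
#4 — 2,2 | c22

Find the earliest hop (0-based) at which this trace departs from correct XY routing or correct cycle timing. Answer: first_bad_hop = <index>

hop 1: step (+0,-1), +1 cyc — BAD: Y-move but x=3≠2

first_bad_hop = 1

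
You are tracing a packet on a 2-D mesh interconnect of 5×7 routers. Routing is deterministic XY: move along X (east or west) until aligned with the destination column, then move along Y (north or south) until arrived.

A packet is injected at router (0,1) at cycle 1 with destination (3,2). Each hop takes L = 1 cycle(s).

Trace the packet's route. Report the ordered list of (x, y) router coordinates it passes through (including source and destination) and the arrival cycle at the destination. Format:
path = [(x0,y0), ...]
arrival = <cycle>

path = [(0,1), (1,1), (2,1), (3,1), (3,2)]
arrival = 5

hop 0: (0,1) @ cyc 1
hop 1: (1,1) @ cyc 2  [E]
hop 2: (2,1) @ cyc 3  [E]
hop 3: (3,1) @ cyc 4  [E]
hop 4: (3,2) @ cyc 5  [N]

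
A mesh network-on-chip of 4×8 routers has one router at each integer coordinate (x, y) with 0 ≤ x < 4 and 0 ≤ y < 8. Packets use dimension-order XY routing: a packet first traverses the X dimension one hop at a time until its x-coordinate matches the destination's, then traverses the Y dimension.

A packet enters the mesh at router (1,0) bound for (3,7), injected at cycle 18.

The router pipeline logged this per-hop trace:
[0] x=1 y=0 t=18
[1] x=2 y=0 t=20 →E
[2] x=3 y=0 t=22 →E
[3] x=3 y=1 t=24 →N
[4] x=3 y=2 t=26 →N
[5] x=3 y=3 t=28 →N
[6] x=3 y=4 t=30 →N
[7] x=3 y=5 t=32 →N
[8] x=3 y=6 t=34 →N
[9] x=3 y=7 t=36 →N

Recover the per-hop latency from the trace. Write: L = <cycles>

L = 2

Between hops 0 and 1 the cycle counter advances 20 − 18 = 2.
Each hop adds L, hence L = 2.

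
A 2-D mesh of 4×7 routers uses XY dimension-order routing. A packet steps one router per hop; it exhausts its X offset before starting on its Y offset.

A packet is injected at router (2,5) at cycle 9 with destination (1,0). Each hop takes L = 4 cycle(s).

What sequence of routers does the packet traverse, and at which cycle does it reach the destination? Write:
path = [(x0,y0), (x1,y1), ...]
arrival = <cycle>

[0] x=2 y=5 t=9
[1] x=1 y=5 t=13 →W
[2] x=1 y=4 t=17 →S
[3] x=1 y=3 t=21 →S
[4] x=1 y=2 t=25 →S
[5] x=1 y=1 t=29 →S
[6] x=1 y=0 t=33 →S

path = [(2,5), (1,5), (1,4), (1,3), (1,2), (1,1), (1,0)]
arrival = 33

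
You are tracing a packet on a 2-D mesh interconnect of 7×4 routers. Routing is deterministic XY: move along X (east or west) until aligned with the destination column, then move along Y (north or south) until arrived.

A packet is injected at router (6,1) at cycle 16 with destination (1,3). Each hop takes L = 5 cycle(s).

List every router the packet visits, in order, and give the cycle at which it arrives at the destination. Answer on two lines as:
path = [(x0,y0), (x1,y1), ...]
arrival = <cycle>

#0 — 6,1 | c16
#1 — 5,1 | c21 | W
#2 — 4,1 | c26 | W
#3 — 3,1 | c31 | W
#4 — 2,1 | c36 | W
#5 — 1,1 | c41 | W
#6 — 1,2 | c46 | N
#7 — 1,3 | c51 | N

path = [(6,1), (5,1), (4,1), (3,1), (2,1), (1,1), (1,2), (1,3)]
arrival = 51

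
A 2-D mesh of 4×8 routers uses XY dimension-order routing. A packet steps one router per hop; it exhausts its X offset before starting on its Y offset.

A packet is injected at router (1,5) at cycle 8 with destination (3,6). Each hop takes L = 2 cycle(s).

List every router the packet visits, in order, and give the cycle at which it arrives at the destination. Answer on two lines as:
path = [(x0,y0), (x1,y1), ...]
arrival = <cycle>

path = [(1,5), (2,5), (3,5), (3,6)]
arrival = 14

  0. router=(1,5) cycle=8 (inject)
  1. router=(2,5) cycle=10 dir=E
  2. router=(3,5) cycle=12 dir=E
  3. router=(3,6) cycle=14 dir=N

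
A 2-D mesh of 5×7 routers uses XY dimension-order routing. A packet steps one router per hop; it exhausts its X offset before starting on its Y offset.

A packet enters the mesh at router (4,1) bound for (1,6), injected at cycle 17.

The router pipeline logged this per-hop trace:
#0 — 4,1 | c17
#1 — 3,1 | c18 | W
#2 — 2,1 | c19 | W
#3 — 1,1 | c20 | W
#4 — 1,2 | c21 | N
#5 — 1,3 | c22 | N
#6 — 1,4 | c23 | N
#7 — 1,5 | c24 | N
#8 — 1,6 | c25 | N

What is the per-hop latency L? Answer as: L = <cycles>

L = 1

From hop 0 (17) to hop 1 (18): +1 cycles.
Per-hop latency L = Δcyc = 1.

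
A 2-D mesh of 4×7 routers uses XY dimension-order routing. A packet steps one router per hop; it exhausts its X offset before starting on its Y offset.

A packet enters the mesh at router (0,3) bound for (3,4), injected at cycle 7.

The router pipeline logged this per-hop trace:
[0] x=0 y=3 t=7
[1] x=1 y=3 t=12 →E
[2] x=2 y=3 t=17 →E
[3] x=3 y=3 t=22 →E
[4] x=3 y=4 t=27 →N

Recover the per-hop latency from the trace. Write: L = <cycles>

L = 5

Δcyc across hop 0→1: 12 − 7 = 5.
Each hop adds L, hence L = 5.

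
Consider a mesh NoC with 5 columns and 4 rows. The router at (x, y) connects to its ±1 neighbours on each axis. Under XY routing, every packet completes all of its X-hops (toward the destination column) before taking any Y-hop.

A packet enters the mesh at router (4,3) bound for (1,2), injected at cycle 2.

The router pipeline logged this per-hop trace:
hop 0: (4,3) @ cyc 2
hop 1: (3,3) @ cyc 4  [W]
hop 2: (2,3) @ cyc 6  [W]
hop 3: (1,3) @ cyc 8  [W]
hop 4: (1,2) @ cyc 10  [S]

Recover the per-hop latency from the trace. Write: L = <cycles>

cyc[1] − cyc[0] = 4 − 2 = 2.
One hop costs L cycles, so L = 2.

L = 2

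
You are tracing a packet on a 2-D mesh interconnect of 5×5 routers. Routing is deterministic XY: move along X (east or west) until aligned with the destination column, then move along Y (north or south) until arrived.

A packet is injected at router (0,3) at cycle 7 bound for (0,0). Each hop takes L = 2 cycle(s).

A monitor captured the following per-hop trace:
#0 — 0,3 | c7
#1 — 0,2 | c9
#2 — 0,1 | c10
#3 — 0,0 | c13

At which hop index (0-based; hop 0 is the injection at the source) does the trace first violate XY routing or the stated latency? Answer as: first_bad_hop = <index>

check 1→ d=(0,-1) cyc+2: ok
check 2→ d=(0,-1) cyc+1: BAD: Δcyc=1≠L

first_bad_hop = 2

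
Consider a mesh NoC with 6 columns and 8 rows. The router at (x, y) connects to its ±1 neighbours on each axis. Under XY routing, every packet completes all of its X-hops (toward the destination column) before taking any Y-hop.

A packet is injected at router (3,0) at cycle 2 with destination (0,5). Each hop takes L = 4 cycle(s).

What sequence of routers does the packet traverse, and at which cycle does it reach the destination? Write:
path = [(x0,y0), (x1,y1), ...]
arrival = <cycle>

path = [(3,0), (2,0), (1,0), (0,0), (0,1), (0,2), (0,3), (0,4), (0,5)]
arrival = 34

  0. router=(3,0) cycle=2 (inject)
  1. router=(2,0) cycle=6 dir=W
  2. router=(1,0) cycle=10 dir=W
  3. router=(0,0) cycle=14 dir=W
  4. router=(0,1) cycle=18 dir=N
  5. router=(0,2) cycle=22 dir=N
  6. router=(0,3) cycle=26 dir=N
  7. router=(0,4) cycle=30 dir=N
  8. router=(0,5) cycle=34 dir=N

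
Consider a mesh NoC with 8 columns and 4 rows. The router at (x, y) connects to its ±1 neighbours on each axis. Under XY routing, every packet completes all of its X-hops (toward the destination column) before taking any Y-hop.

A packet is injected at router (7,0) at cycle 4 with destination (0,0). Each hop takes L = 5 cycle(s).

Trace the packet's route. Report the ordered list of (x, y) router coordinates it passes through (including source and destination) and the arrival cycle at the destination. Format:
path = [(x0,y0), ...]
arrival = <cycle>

path = [(7,0), (6,0), (5,0), (4,0), (3,0), (2,0), (1,0), (0,0)]
arrival = 39

src (7,0)  cyc=4
W→(6,0)  cyc=9
W→(5,0)  cyc=14
W→(4,0)  cyc=19
W→(3,0)  cyc=24
W→(2,0)  cyc=29
W→(1,0)  cyc=34
W→(0,0)  cyc=39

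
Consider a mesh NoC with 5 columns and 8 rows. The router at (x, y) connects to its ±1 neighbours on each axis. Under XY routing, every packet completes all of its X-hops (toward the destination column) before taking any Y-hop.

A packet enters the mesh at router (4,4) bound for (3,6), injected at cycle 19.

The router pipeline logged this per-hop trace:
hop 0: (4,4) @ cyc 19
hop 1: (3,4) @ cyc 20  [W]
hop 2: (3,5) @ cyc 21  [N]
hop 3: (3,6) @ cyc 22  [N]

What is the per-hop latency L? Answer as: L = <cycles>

Δcyc across hop 0→1: 20 − 19 = 1.
Per-hop latency L = Δcyc = 1.

L = 1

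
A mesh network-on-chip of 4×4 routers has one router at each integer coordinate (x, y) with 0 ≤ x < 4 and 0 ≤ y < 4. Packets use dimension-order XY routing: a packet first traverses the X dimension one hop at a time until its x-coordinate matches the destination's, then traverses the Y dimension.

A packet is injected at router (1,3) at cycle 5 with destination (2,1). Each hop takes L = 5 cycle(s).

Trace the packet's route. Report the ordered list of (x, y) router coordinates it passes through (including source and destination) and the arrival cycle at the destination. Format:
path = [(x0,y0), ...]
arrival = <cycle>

src (1,3)  cyc=5
E→(2,3)  cyc=10
S→(2,2)  cyc=15
S→(2,1)  cyc=20

path = [(1,3), (2,3), (2,2), (2,1)]
arrival = 20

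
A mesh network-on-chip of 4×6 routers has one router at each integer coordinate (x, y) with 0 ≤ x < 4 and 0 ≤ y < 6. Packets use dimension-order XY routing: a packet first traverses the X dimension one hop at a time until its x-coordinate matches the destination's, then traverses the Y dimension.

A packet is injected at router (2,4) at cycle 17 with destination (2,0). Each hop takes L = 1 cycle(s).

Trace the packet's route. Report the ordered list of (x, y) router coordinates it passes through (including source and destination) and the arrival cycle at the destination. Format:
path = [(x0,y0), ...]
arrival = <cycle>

[0] x=2 y=4 t=17
[1] x=2 y=3 t=18 →S
[2] x=2 y=2 t=19 →S
[3] x=2 y=1 t=20 →S
[4] x=2 y=0 t=21 →S

path = [(2,4), (2,3), (2,2), (2,1), (2,0)]
arrival = 21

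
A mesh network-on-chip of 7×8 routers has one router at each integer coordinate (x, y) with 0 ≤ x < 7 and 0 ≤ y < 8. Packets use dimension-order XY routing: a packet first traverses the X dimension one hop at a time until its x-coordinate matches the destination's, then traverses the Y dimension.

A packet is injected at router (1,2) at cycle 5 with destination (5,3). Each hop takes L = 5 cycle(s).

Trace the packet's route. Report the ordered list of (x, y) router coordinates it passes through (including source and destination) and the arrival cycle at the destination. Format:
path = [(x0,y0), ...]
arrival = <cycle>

  0. router=(1,2) cycle=5 (inject)
  1. router=(2,2) cycle=10 dir=E
  2. router=(3,2) cycle=15 dir=E
  3. router=(4,2) cycle=20 dir=E
  4. router=(5,2) cycle=25 dir=E
  5. router=(5,3) cycle=30 dir=N

path = [(1,2), (2,2), (3,2), (4,2), (5,2), (5,3)]
arrival = 30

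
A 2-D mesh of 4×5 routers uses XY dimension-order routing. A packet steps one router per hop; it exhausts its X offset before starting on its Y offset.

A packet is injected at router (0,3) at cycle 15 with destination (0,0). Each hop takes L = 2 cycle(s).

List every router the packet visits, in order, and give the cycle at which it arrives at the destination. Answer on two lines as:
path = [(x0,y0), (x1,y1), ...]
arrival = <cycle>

path = [(0,3), (0,2), (0,1), (0,0)]
arrival = 21

#0 — 0,3 | c15
#1 — 0,2 | c17 | S
#2 — 0,1 | c19 | S
#3 — 0,0 | c21 | S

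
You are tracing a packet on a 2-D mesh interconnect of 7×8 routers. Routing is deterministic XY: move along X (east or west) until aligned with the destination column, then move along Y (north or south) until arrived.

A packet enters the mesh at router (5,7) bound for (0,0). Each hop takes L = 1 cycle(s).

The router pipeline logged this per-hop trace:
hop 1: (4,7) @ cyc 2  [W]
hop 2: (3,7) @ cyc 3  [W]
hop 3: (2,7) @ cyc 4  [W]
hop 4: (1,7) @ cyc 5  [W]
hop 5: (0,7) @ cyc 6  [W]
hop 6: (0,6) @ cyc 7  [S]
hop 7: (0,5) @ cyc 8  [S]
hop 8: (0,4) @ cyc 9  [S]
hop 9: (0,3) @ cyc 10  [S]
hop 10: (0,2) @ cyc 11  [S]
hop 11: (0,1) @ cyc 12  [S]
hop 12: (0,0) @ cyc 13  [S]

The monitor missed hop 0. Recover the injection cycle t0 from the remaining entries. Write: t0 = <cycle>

The first recorded entry is hop 1 at cycle 2.
Subtract one hop: t0 = 2 − 1 = 1.

t0 = 1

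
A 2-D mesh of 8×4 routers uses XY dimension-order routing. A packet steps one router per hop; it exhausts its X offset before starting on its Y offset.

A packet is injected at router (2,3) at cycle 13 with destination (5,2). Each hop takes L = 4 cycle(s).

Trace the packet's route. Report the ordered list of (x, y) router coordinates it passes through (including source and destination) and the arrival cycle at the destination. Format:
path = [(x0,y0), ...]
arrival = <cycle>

path = [(2,3), (3,3), (4,3), (5,3), (5,2)]
arrival = 29

  0. router=(2,3) cycle=13 (inject)
  1. router=(3,3) cycle=17 dir=E
  2. router=(4,3) cycle=21 dir=E
  3. router=(5,3) cycle=25 dir=E
  4. router=(5,2) cycle=29 dir=S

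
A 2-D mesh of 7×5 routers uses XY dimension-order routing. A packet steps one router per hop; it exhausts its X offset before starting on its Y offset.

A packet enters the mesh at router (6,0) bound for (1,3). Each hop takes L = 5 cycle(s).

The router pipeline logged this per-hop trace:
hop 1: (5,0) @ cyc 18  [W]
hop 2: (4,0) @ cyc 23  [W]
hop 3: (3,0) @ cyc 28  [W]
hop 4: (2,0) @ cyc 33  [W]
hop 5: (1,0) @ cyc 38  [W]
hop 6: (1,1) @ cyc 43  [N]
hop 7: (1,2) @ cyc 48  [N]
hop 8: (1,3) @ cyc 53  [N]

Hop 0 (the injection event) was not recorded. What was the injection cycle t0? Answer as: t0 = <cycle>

t0 = 13

At hop 1 the cycle is 18; in general cyc_k = t0 + kL.
t0 = cyc[1] − L = 18 − 5 = 13.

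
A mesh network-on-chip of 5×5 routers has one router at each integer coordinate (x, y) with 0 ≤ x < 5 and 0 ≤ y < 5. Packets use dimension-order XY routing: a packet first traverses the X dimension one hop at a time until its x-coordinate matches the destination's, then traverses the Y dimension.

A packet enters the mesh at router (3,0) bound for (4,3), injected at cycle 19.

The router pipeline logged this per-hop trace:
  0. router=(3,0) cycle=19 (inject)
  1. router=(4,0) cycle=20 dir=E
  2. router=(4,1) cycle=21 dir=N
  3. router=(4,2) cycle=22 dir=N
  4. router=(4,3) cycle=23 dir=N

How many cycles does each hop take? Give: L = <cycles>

L = 1

From hop 0 (19) to hop 1 (20): +1 cycles.
One hop costs L cycles, so L = 1.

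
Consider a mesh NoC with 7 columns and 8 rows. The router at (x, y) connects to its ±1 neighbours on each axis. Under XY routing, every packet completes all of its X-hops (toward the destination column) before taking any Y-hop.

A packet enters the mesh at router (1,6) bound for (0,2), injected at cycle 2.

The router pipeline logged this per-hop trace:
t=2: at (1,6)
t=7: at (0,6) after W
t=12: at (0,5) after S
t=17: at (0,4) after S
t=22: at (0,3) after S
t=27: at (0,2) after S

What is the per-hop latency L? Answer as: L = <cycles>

L = 5

From hop 0 (2) to hop 1 (7): +5 cycles.
One hop costs L cycles, so L = 5.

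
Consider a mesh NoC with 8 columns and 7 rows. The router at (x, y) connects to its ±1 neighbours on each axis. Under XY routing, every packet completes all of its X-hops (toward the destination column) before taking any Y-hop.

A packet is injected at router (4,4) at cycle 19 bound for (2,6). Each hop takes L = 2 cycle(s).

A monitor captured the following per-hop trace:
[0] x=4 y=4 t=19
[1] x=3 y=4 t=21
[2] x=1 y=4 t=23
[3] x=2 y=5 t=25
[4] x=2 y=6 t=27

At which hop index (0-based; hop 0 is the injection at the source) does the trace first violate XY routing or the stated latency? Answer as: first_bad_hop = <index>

first_bad_hop = 2

check 1→ d=(-1,0) cyc+2: ok
check 2→ d=(-2,0) cyc+2: BAD: non-unit step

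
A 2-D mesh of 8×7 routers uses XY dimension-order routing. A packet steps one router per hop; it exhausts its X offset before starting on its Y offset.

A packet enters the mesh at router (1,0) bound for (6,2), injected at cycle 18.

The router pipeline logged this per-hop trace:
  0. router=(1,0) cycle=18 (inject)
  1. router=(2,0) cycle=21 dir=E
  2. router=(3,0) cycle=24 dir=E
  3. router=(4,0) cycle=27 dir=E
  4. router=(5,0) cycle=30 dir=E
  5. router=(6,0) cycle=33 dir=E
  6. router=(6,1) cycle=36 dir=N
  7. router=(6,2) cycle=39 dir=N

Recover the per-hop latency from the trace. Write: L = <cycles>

Δcyc across hop 0→1: 21 − 18 = 3.
That increment is L by definition: L = 3.

L = 3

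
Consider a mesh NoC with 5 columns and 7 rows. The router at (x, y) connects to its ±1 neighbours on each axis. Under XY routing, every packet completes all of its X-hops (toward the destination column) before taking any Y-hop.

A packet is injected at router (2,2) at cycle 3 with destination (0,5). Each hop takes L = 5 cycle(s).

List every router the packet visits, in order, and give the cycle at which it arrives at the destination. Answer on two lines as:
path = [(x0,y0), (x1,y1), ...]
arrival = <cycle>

  0. router=(2,2) cycle=3 (inject)
  1. router=(1,2) cycle=8 dir=W
  2. router=(0,2) cycle=13 dir=W
  3. router=(0,3) cycle=18 dir=N
  4. router=(0,4) cycle=23 dir=N
  5. router=(0,5) cycle=28 dir=N

path = [(2,2), (1,2), (0,2), (0,3), (0,4), (0,5)]
arrival = 28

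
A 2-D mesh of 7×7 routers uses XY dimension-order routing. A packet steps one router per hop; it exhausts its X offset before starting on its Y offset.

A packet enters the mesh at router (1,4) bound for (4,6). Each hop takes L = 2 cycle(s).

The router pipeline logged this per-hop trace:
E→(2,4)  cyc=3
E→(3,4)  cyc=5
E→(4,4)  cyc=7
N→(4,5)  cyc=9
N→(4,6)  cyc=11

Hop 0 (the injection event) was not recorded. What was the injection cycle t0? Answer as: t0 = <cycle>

t0 = 1

The first recorded entry is hop 1 at cycle 3.
Therefore t0 = 3 − L = 1.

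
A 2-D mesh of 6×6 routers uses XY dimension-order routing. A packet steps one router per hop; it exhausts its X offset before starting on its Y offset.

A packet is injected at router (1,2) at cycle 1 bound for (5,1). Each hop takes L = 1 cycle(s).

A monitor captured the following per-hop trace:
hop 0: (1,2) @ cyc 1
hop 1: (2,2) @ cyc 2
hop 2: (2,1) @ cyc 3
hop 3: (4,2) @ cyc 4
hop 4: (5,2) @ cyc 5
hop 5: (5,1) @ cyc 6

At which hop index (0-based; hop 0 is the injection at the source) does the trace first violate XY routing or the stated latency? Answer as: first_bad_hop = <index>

hop 1: step (+1,+0), +1 cyc — ok
hop 2: step (+0,-1), +1 cyc — BAD: Y-move but x=2≠5

first_bad_hop = 2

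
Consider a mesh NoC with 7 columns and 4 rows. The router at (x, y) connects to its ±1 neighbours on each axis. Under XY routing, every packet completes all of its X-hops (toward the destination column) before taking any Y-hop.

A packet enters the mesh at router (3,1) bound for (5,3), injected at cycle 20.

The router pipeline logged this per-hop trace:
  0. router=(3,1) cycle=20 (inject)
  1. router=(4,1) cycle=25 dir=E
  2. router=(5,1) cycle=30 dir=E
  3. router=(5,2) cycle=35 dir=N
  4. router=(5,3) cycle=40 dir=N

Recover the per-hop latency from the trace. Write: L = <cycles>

Between hops 0 and 1 the cycle counter advances 25 − 20 = 5.
One hop costs L cycles, so L = 5.

L = 5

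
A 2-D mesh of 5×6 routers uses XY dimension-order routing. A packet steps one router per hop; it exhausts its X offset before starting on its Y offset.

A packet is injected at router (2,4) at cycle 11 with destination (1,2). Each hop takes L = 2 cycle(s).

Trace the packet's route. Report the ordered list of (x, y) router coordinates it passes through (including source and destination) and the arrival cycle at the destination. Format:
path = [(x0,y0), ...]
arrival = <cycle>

path = [(2,4), (1,4), (1,3), (1,2)]
arrival = 17

#0 — 2,4 | c11
#1 — 1,4 | c13 | W
#2 — 1,3 | c15 | S
#3 — 1,2 | c17 | S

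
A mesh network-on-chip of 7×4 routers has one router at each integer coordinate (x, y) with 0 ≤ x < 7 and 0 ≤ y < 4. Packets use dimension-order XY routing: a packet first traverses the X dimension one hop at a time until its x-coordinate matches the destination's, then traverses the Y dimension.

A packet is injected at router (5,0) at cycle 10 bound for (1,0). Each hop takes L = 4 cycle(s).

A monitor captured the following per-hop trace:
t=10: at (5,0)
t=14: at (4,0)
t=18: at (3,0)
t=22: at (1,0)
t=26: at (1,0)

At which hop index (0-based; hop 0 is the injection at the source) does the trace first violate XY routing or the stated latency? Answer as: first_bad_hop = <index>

  1: Δx=-1 Δy=+0 Δt=4 [ok]
  2: Δx=-1 Δy=+0 Δt=4 [ok]
  3: Δx=-2 Δy=+0 Δt=4 [BAD: non-unit step]

first_bad_hop = 3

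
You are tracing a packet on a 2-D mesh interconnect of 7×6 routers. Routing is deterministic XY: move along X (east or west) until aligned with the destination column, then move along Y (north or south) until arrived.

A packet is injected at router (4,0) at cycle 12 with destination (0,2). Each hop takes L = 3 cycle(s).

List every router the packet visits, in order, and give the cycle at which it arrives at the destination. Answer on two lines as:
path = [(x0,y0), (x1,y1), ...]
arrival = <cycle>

path = [(4,0), (3,0), (2,0), (1,0), (0,0), (0,1), (0,2)]
arrival = 30

[0] x=4 y=0 t=12
[1] x=3 y=0 t=15 →W
[2] x=2 y=0 t=18 →W
[3] x=1 y=0 t=21 →W
[4] x=0 y=0 t=24 →W
[5] x=0 y=1 t=27 →N
[6] x=0 y=2 t=30 →N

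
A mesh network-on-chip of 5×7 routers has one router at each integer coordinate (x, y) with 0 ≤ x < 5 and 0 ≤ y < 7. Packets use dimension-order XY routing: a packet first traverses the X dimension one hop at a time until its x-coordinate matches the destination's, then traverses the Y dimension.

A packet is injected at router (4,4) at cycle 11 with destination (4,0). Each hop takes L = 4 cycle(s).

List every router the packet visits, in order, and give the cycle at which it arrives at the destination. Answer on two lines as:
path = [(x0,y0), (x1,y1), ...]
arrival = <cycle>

path = [(4,4), (4,3), (4,2), (4,1), (4,0)]
arrival = 27

t=11: at (4,4)
t=15: at (4,3) after S
t=19: at (4,2) after S
t=23: at (4,1) after S
t=27: at (4,0) after S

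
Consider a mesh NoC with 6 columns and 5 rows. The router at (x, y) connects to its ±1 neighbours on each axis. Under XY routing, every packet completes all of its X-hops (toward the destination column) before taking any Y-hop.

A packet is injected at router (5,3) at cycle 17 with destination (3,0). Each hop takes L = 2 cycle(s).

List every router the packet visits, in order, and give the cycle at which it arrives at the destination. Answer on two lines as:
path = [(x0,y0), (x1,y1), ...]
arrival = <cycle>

path = [(5,3), (4,3), (3,3), (3,2), (3,1), (3,0)]
arrival = 27

src (5,3)  cyc=17
W→(4,3)  cyc=19
W→(3,3)  cyc=21
S→(3,2)  cyc=23
S→(3,1)  cyc=25
S→(3,0)  cyc=27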